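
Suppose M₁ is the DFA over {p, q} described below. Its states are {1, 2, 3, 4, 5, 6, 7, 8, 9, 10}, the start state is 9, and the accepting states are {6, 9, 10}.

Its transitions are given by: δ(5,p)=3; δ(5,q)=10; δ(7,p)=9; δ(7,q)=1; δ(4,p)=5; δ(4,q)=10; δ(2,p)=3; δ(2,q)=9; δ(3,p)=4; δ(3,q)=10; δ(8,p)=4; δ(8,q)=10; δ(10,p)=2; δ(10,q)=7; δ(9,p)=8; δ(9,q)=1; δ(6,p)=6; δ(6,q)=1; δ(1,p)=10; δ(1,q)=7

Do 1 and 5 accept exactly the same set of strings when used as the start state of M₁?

No

First remove the unreachable states {6}; 9 states remain.
P0 = {9,10} | {1,2,3,4,5,7,8}.
Refine {1,2,3,4,5,7,8} on symbol p: members go to different blocks, giving {2,3,4,5,8} and {1,7}.
Stable partition: {9,10} | {2,3,4,5,8} | {1,7} — 3 equivalence classes.
1 and 5 end up in different blocks, so they are distinguishable. For instance, the string 'p' is accepted from only 1.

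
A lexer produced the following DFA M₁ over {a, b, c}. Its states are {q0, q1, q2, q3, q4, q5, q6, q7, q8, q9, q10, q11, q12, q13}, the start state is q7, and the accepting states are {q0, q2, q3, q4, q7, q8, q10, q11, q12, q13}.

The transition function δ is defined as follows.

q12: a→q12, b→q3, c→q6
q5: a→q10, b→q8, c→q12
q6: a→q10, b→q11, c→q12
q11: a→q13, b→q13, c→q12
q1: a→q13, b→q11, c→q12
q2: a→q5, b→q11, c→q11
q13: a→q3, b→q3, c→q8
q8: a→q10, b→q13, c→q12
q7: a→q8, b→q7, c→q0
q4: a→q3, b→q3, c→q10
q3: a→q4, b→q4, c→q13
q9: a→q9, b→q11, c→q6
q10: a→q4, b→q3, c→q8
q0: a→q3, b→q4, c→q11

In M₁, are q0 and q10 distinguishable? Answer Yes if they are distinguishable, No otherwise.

No

States {q1,q2,q5,q9} cannot be reached from the start state, so discard them.
Initial partition by acceptance: {q0,q3,q4,q7,q8,q10,q11,q12,q13} | {q6}.
Split {q0,q3,q4,q7,q8,q10,q11,q12,q13} by δ(·,c) → {q0,q3,q4,q7,q8,q10,q11,q13} and {q12}.
Split {q0,q3,q4,q7,q8,q10,q11,q13} by δ(·,c) → {q0,q3,q4,q7,q10,q13} and {q8,q11}.
Split {q0,q3,q4,q7,q10,q13} by δ(·,a) → {q0,q3,q4,q10,q13} and {q7}.
Split {q0,q3,q4,q10,q13} by δ(·,c) → {q0,q10,q13} and {q3,q4}.
The partition is now stable with 6 blocks: {q0,q10,q13} | {q6} | {q12} | {q8,q11} | {q7} | {q3,q4}.
q0 and q10 lie in the same block of the stable partition, so they are equivalent — no string distinguishes them.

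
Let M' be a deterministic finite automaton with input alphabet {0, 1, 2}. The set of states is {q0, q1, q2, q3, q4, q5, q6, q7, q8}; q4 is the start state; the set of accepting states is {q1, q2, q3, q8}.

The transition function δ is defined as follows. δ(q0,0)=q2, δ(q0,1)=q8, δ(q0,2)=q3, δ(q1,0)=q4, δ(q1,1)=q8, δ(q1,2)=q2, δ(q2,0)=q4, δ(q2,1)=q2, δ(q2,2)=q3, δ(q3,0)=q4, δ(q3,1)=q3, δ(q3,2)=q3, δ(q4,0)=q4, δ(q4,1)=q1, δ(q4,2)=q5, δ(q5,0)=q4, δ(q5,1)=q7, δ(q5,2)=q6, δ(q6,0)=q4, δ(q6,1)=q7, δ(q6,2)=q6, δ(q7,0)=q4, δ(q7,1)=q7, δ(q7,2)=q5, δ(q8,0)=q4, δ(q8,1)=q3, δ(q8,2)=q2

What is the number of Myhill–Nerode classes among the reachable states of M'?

3

States {q0} cannot be reached from the start state, so discard them.
Start with accepting vs non-accepting: {q1,q2,q3,q8} | {q4,q5,q6,q7}.
Split {q4,q5,q6,q7} by δ(·,1) → {q5,q6,q7} and {q4}.
No further refinement is possible. Final partition (3 blocks): {q1,q2,q3,q8} | {q5,q6,q7} | {q4}.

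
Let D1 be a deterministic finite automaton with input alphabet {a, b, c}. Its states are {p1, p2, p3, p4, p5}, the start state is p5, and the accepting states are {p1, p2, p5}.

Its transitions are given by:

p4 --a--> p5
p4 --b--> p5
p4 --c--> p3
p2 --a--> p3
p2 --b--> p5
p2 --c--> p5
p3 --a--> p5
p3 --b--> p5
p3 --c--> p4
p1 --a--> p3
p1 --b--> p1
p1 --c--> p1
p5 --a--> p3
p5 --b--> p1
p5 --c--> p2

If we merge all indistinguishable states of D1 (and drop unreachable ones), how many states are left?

2

Initial partition by acceptance: {p1,p2,p5} | {p3,p4}.
No further refinement is possible. Final partition (2 blocks): {p1,p2,p5} | {p3,p4}.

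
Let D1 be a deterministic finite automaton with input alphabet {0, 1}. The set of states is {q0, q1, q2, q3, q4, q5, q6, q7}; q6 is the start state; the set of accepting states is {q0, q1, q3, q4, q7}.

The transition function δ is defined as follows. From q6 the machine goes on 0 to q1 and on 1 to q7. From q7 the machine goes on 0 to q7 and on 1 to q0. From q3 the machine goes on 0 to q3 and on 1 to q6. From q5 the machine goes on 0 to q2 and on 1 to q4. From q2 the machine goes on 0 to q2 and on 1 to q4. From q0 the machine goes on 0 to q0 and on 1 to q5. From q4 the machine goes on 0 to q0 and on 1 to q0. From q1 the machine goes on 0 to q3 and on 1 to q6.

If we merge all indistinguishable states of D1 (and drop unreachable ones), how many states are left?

All states are reachable from the start state.
Initial partition by acceptance: {q0,q1,q3,q4,q7} | {q2,q5,q6}.
Split {q0,q1,q3,q4,q7} by δ(·,1) → {q0,q1,q3} and {q4,q7}.
Split {q2,q5,q6} by δ(·,0) → {q2,q5} and {q6}.
On input 1, block {q0,q1,q3} splits into {q1,q3} and {q0}.
Split {q4,q7} by δ(·,0) → {q4} and {q7}.
No further refinement is possible. Final partition (6 blocks): {q1,q3} | {q2,q5} | {q4} | {q6} | {q0} | {q7}.

6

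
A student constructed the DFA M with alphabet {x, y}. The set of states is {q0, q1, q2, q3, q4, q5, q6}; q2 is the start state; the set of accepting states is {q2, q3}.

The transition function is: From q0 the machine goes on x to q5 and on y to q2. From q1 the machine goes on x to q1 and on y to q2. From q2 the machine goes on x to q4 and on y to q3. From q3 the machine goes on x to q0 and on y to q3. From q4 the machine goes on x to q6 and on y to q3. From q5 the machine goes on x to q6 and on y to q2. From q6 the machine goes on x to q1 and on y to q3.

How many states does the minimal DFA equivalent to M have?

2

Initial partition by acceptance: {q2,q3} | {q0,q1,q4,q5,q6}.
Stable partition: {q2,q3} | {q0,q1,q4,q5,q6} — 2 equivalence classes.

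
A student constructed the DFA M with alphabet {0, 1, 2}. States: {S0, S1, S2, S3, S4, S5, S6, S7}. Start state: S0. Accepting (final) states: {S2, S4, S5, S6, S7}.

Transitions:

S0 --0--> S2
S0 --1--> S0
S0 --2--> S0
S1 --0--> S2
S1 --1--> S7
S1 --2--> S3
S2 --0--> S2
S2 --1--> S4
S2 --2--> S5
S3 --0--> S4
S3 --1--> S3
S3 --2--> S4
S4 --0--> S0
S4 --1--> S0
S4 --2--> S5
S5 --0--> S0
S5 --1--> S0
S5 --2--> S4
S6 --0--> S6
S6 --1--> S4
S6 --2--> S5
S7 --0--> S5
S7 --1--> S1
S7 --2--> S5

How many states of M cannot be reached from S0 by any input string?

Starting at S0 and following transitions, the reachable set is {S0, S2, S4, S5}. That leaves S1, S3, S6, S7 unreachable — 4 in total.

4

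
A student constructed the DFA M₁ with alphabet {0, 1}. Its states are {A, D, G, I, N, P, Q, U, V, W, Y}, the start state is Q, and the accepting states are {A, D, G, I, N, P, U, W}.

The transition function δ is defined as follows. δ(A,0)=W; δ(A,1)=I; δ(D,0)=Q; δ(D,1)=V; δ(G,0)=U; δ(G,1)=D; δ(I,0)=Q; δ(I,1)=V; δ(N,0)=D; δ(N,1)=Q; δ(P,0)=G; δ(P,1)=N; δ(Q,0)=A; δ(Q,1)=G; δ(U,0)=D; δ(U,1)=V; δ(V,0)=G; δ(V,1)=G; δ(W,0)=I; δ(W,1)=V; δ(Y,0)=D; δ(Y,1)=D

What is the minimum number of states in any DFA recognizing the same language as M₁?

4

Reachable states from the start: {A,D,G,I,Q,U,V,W}. Unreachable: {N,P,Y} — drop them.
P0 = {A,D,G,I,U,W} | {Q,V}.
On input 0, block {A,D,G,I,U,W} splits into {A,G,U,W} and {D,I}.
On input 0, block {A,G,U,W} splits into {U,W} and {A,G}.
Stable partition: {U,W} | {Q,V} | {D,I} | {A,G} — 4 equivalence classes.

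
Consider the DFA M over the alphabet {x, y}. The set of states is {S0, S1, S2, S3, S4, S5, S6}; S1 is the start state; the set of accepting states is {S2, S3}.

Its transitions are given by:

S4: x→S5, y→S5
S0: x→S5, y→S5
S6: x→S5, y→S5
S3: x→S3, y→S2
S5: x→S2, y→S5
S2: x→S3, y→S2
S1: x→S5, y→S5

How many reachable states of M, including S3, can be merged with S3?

First remove the unreachable states {S0,S4,S6}; 4 states remain.
Start with accepting vs non-accepting: {S2,S3} | {S1,S5}.
Split {S1,S5} by δ(·,x) → {S1} and {S5}.
The partition is now stable with 3 blocks: {S2,S3} | {S1} | {S5}.
State S3 belongs to the block {S2,S3}, which has 2 states.

2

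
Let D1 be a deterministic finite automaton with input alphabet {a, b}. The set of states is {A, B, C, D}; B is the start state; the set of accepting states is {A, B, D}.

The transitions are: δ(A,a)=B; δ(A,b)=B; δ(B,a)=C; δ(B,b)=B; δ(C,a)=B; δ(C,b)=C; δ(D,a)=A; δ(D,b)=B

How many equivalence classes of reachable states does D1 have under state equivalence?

States {A,D} cannot be reached from the start state, so discard them.
Start with accepting vs non-accepting: {B} | {C}.
Stable partition: {B} | {C} — 2 equivalence classes.

2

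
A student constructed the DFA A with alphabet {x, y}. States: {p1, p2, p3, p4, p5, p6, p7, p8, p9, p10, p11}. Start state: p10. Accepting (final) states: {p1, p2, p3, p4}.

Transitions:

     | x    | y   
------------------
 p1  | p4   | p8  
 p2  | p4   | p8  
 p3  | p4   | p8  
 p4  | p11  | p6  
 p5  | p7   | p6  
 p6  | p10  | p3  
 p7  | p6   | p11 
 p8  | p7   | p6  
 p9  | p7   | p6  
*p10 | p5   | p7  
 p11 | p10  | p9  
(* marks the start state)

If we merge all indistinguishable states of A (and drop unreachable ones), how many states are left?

7

Reachable states from the start: {p3,p4,p5,p6,p7,p8,p9,p10,p11}. Unreachable: {p1,p2} — drop them.
P0 = {p3,p4} | {p5,p6,p7,p8,p9,p10,p11}.
Refine {p3,p4} on symbol x: members go to different blocks, giving {p3} and {p4}.
On input y, block {p5,p6,p7,p8,p9,p10,p11} splits into {p5,p7,p8,p9,p10,p11} and {p6}.
Refine {p5,p7,p8,p9,p10,p11} on symbol x: members go to different blocks, giving {p5,p8,p9,p10,p11} and {p7}.
Refine {p5,p8,p9,p10,p11} on symbol x: members go to different blocks, giving {p5,p8,p9} and {p10,p11}.
Split {p10,p11} by δ(·,x) → {p10} and {p11}.
The partition is now stable with 7 blocks: {p3} | {p5,p8,p9} | {p4} | {p6} | {p7} | {p10} | {p11}.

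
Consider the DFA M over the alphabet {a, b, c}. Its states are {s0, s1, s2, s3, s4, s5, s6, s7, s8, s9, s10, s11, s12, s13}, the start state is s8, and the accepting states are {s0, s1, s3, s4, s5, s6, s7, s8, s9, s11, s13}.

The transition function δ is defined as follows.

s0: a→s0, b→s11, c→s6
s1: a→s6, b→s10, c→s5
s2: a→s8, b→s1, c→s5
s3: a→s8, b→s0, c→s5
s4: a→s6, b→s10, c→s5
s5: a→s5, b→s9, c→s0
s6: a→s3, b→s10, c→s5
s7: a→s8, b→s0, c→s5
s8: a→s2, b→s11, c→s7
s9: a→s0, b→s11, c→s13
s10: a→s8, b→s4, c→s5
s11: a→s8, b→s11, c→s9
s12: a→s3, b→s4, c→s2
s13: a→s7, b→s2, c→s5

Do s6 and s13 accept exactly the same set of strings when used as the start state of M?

Yes

First remove the unreachable states {s12}; 13 states remain.
Start with accepting vs non-accepting: {s0,s1,s3,s4,s5,s6,s7,s8,s9,s11,s13} | {s2,s10}.
On input a, block {s0,s1,s3,s4,s5,s6,s7,s8,s9,s11,s13} splits into {s0,s1,s3,s4,s5,s6,s7,s9,s11,s13} and {s8}.
Split {s0,s1,s3,s4,s5,s6,s7,s9,s11,s13} by δ(·,a) → {s0,s1,s4,s5,s6,s9,s13} and {s3,s7,s11}.
On input a, block {s0,s1,s4,s5,s6,s9,s13} splits into {s0,s1,s4,s5,s9} and {s6,s13}.
Split {s0,s1,s4,s5,s9} by δ(·,a) → {s0,s5,s9} and {s1,s4}.
Refine {s0,s5,s9} on symbol b: members go to different blocks, giving {s0,s9} and {s5}.
On input b, block {s3,s7,s11} splits into {s3,s7} and {s11}.
No further refinement is possible. Final partition (8 blocks): {s0,s9} | {s2,s10} | {s8} | {s3,s7} | {s6,s13} | {s1,s4} | {s5} | {s11}.
s6 and s13 lie in the same block of the stable partition, so they are equivalent — no string distinguishes them.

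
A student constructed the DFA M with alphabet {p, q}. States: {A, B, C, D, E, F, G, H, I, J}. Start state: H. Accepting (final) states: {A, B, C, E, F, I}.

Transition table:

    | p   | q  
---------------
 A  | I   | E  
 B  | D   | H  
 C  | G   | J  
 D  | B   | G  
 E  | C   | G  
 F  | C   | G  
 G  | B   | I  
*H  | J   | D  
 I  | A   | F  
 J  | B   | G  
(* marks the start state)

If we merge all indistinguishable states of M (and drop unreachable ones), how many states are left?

All states are reachable from the start state.
Start with accepting vs non-accepting: {A,B,C,E,F,I} | {D,G,H,J}.
Refine {A,B,C,E,F,I} on symbol p: members go to different blocks, giving {A,E,F,I} and {B,C}.
Refine {A,E,F,I} on symbol p: members go to different blocks, giving {A,I} and {E,F}.
Split {D,G,H,J} by δ(·,p) → {D,G,J} and {H}.
Split {D,G,J} by δ(·,q) → {D,J} and {G}.
On input p, block {B,C} splits into {B} and {C}.
Stable partition: {A,I} | {D,J} | {B} | {E,F} | {H} | {G} | {C} — 7 equivalence classes.

7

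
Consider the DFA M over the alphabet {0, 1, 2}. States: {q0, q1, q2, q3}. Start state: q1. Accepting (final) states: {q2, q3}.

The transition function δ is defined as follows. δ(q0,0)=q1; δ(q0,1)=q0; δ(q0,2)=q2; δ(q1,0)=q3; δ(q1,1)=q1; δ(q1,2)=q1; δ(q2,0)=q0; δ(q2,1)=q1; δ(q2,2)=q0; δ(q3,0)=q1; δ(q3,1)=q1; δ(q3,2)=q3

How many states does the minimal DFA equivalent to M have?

2

States {q0,q2} cannot be reached from the start state, so discard them.
Initial partition by acceptance: {q3} | {q1}.
The partition is now stable with 2 blocks: {q3} | {q1}.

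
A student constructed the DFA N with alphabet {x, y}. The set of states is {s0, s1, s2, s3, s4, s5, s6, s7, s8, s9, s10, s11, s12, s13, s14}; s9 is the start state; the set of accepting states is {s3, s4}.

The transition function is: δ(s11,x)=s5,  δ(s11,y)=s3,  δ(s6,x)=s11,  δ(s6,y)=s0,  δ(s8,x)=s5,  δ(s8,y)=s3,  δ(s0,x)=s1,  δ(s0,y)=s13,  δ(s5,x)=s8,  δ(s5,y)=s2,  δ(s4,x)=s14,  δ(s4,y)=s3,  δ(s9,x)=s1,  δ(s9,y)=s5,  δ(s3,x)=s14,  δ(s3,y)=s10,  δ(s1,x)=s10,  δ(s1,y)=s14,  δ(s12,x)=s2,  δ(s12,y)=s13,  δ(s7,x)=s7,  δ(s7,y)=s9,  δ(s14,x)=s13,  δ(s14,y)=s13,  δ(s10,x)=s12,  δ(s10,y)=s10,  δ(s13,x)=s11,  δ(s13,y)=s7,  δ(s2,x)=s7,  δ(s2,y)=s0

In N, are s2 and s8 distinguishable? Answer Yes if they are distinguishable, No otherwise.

Yes

States {s4,s6} cannot be reached from the start state, so discard them.
P0 = {s3} | {s0,s1,s2,s5,s7,s8,s9,s10,s11,s12,s13,s14}.
On input y, block {s0,s1,s2,s5,s7,s8,s9,s10,s11,s12,s13,s14} splits into {s0,s1,s2,s5,s7,s9,s10,s12,s13,s14} and {s8,s11}.
On input x, block {s0,s1,s2,s5,s7,s9,s10,s12,s13,s14} splits into {s0,s1,s2,s7,s9,s10,s12,s14} and {s5,s13}.
Refine {s0,s1,s2,s7,s9,s10,s12,s14} on symbol x: members go to different blocks, giving {s0,s1,s2,s7,s9,s10,s12} and {s14}.
Split {s0,s1,s2,s7,s9,s10,s12} by δ(·,y) → {s0,s9,s12} and {s2,s7,s10} and {s1}.
Split {s0,s9,s12} by δ(·,x) → {s0,s9} and {s12}.
Split {s2,s7,s10} by δ(·,x) → {s2,s7} and {s10}.
No further refinement is possible. Final partition (9 blocks): {s3} | {s0,s9} | {s8,s11} | {s5,s13} | {s14} | {s2,s7} | {s1} | {s12} | {s10}.
s2 and s8 end up in different blocks, so they are distinguishable. For instance, the string 'y' is accepted from only s8.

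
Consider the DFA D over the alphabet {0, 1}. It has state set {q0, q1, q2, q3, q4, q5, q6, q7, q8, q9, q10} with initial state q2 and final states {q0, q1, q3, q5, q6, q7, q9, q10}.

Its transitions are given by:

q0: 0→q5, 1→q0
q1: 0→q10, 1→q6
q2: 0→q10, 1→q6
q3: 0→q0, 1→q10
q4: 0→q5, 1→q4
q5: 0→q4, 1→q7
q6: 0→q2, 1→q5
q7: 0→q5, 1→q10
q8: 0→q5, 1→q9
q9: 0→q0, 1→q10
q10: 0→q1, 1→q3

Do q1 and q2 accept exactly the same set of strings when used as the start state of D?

No

Reachable states from the start: {q0,q1,q2,q3,q4,q5,q6,q7,q10}. Unreachable: {q8,q9} — drop them.
Initial partition by acceptance: {q0,q1,q3,q5,q6,q7,q10} | {q2,q4}.
Refine {q0,q1,q3,q5,q6,q7,q10} on symbol 0: members go to different blocks, giving {q0,q1,q3,q7,q10} and {q5,q6}.
On input 0, block {q0,q1,q3,q7,q10} splits into {q1,q3,q10} and {q0,q7}.
On input 0, block {q1,q3,q10} splits into {q1,q10} and {q3}.
On input 1, block {q1,q10} splits into {q1} and {q10}.
Refine {q2,q4} on symbol 0: members go to different blocks, giving {q2} and {q4}.
Refine {q5,q6} on symbol 0: members go to different blocks, giving {q5} and {q6}.
Refine {q0,q7} on symbol 1: members go to different blocks, giving {q0} and {q7}.
Stable partition: {q1} | {q2} | {q5} | {q0} | {q3} | {q10} | {q4} | {q6} | {q7} — 9 equivalence classes.
q1 and q2 end up in different blocks, so they are distinguishable. For instance, the string 'ε' is accepted from only q1.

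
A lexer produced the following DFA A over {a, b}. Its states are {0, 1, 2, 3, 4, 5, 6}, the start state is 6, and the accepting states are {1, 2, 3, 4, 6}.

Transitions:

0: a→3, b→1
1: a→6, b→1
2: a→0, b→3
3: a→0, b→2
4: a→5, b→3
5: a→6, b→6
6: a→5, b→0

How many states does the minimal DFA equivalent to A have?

First remove the unreachable states {4}; 6 states remain.
Start with accepting vs non-accepting: {1,2,3,6} | {0,5}.
Split {1,2,3,6} by δ(·,a) → {2,3,6} and {1}.
Refine {2,3,6} on symbol b: members go to different blocks, giving {2,3} and {6}.
Refine {0,5} on symbol a: members go to different blocks, giving {0} and {5}.
The partition is now stable with 5 blocks: {2,3} | {0} | {1} | {6} | {5}.

5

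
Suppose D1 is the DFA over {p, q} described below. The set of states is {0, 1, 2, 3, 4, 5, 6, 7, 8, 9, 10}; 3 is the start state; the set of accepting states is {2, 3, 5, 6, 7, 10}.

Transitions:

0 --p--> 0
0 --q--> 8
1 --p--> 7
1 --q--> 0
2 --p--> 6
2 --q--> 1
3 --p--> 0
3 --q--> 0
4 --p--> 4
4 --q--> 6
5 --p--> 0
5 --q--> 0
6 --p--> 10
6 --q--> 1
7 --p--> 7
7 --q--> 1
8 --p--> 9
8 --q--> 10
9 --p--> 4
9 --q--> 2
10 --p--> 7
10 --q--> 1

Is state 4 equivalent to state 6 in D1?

States {5} cannot be reached from the start state, so discard them.
P0 = {2,3,6,7,10} | {0,1,4,8,9}.
Refine {2,3,6,7,10} on symbol p: members go to different blocks, giving {2,6,7,10} and {3}.
Refine {0,1,4,8,9} on symbol p: members go to different blocks, giving {0,4,8,9} and {1}.
Split {0,4,8,9} by δ(·,q) → {4,8,9} and {0}.
The partition is now stable with 5 blocks: {2,6,7,10} | {4,8,9} | {3} | {1} | {0}.
4 and 6 end up in different blocks, so they are distinguishable. For instance, the string 'ε' is accepted from only 6.

No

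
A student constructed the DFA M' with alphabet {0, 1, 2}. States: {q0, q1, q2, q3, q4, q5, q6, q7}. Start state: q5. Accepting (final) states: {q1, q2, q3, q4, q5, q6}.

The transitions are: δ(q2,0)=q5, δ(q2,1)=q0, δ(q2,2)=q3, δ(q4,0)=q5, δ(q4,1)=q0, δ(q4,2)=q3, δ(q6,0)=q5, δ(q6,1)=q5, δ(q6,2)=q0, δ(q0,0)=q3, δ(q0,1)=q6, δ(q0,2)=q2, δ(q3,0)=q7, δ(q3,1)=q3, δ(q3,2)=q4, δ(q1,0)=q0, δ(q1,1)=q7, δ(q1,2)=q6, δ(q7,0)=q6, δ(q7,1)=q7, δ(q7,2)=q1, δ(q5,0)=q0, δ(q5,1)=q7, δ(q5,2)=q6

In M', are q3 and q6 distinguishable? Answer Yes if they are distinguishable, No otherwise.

Yes

All states are reachable from the start state.
P0 = {q1,q2,q3,q4,q5,q6} | {q0,q7}.
Split {q1,q2,q3,q4,q5,q6} by δ(·,0) → {q1,q3,q5} and {q2,q4,q6}.
Refine {q1,q3,q5} on symbol 1: members go to different blocks, giving {q1,q5} and {q3}.
On input 0, block {q0,q7} splits into {q0} and {q7}.
Refine {q2,q4,q6} on symbol 1: members go to different blocks, giving {q2,q4} and {q6}.
Stable partition: {q1,q5} | {q0} | {q2,q4} | {q3} | {q7} | {q6} — 6 equivalence classes.
q3 and q6 end up in different blocks, so they are distinguishable. For instance, the string '0' is accepted from only q6.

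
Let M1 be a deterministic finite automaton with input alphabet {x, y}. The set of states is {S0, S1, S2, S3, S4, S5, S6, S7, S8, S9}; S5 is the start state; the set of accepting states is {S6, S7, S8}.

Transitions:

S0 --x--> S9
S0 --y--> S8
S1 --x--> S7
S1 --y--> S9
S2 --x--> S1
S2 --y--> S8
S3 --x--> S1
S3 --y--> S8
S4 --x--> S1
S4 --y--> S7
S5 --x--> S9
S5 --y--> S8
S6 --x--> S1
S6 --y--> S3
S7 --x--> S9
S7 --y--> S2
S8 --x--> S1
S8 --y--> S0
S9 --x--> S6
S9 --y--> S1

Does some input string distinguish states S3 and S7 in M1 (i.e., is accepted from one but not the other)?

States {S4} cannot be reached from the start state, so discard them.
P0 = {S6,S7,S8} | {S0,S1,S2,S3,S5,S9}.
Split {S0,S1,S2,S3,S5,S9} by δ(·,x) → {S0,S2,S3,S5} and {S1,S9}.
The partition is now stable with 3 blocks: {S6,S7,S8} | {S0,S2,S3,S5} | {S1,S9}.
S3 and S7 end up in different blocks, so they are distinguishable. For instance, the string 'ε' is accepted from only S7.

Yes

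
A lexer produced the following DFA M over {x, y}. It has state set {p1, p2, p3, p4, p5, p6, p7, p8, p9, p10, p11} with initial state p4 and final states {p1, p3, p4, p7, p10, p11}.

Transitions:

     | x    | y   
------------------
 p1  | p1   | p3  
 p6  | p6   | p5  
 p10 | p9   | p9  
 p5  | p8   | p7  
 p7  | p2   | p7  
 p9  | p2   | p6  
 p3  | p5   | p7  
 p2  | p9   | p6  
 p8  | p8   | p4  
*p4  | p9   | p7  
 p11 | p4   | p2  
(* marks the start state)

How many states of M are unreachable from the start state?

No path from p4 leads to p1, p3, p10, p11; the other 7 states are all reachable.

4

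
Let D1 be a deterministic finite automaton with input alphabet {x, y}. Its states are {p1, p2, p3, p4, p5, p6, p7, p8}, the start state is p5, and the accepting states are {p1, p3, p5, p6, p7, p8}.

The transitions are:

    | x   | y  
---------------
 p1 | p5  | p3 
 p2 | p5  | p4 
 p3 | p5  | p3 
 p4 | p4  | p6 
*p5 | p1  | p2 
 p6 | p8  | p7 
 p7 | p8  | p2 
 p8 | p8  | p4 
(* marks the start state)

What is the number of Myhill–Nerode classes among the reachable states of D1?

7

All states are reachable from the start state.
Initial partition by acceptance: {p1,p3,p5,p6,p7,p8} | {p2,p4}.
Refine {p1,p3,p5,p6,p7,p8} on symbol y: members go to different blocks, giving {p1,p3,p6} and {p5,p7,p8}.
On input y, block {p1,p3,p6} splits into {p1,p3} and {p6}.
Split {p2,p4} by δ(·,x) → {p2} and {p4}.
On input x, block {p5,p7,p8} splits into {p7,p8} and {p5}.
Refine {p7,p8} on symbol y: members go to different blocks, giving {p7} and {p8}.
Stable partition: {p1,p3} | {p2} | {p7} | {p6} | {p4} | {p5} | {p8} — 7 equivalence classes.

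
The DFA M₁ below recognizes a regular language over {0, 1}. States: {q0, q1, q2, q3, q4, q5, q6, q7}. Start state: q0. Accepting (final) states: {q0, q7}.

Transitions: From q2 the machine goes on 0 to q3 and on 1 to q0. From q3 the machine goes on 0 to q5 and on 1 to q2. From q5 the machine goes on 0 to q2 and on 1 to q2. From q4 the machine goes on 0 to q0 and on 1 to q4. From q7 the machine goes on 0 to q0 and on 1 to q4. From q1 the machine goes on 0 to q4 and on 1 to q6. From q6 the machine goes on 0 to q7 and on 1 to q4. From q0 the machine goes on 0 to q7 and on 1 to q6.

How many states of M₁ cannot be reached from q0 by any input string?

Starting at q0 and following transitions, the reachable set is {q0, q4, q6, q7}. That leaves q1, q2, q3, q5 unreachable — 4 in total.

4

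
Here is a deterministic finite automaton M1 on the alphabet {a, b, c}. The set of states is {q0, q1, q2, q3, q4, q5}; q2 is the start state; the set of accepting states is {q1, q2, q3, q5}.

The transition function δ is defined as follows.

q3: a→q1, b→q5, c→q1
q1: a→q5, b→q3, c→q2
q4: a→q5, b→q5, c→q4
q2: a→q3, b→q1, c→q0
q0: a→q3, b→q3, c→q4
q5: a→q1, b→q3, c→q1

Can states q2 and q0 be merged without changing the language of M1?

Every state is reachable, so we keep all 6.
Initial partition by acceptance: {q1,q2,q3,q5} | {q0,q4}.
On input c, block {q1,q2,q3,q5} splits into {q1,q3,q5} and {q2}.
On input c, block {q1,q3,q5} splits into {q3,q5} and {q1}.
No further refinement is possible. Final partition (4 blocks): {q3,q5} | {q0,q4} | {q2} | {q1}.
q2 and q0 end up in different blocks, so they are distinguishable. For instance, the string 'ε' is accepted from only q2.

No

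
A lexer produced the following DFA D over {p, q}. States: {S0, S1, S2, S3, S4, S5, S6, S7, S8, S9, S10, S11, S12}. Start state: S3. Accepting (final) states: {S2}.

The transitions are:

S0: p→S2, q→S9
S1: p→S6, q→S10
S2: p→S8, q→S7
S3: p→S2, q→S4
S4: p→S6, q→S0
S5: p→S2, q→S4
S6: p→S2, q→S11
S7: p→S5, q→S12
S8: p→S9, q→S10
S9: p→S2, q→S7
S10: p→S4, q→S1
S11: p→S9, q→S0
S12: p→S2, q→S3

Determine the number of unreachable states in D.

Every one of the 13 states is reachable from S3.

0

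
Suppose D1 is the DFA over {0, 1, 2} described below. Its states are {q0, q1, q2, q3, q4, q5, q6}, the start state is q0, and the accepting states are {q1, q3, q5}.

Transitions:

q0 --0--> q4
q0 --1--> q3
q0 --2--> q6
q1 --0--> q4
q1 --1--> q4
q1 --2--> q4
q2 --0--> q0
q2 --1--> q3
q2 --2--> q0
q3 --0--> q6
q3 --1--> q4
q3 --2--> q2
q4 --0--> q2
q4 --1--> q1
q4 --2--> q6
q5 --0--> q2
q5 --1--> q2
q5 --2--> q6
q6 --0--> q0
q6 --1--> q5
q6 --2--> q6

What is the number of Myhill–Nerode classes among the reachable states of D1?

2

Start with accepting vs non-accepting: {q1,q3,q5} | {q0,q2,q4,q6}.
The partition is now stable with 2 blocks: {q1,q3,q5} | {q0,q2,q4,q6}.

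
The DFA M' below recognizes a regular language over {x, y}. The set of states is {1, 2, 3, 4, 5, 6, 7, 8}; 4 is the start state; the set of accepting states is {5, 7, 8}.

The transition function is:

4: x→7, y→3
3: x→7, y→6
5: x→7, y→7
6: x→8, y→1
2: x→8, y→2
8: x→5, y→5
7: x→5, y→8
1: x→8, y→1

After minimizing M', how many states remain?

2

First remove the unreachable states {2}; 7 states remain.
Start with accepting vs non-accepting: {5,7,8} | {1,3,4,6}.
The partition is now stable with 2 blocks: {5,7,8} | {1,3,4,6}.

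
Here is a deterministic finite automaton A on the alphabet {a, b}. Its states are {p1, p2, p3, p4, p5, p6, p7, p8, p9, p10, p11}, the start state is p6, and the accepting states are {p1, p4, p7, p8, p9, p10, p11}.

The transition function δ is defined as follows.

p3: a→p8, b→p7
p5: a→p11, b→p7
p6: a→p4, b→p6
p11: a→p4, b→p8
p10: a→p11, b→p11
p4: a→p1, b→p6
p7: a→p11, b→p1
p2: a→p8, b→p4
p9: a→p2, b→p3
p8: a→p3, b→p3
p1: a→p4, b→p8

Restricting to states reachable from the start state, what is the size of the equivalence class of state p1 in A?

2

First remove the unreachable states {p2,p5,p9,p10}; 7 states remain.
P0 = {p1,p4,p7,p8,p11} | {p3,p6}.
Split {p1,p4,p7,p8,p11} by δ(·,a) → {p1,p4,p7,p11} and {p8}.
Split {p1,p4,p7,p11} by δ(·,b) → {p1,p11} and {p4} and {p7}.
Split {p3,p6} by δ(·,a) → {p3} and {p6}.
Stable partition: {p1,p11} | {p3} | {p8} | {p4} | {p7} | {p6} — 6 equivalence classes.
State p1 belongs to the block {p1,p11}, which has 2 states.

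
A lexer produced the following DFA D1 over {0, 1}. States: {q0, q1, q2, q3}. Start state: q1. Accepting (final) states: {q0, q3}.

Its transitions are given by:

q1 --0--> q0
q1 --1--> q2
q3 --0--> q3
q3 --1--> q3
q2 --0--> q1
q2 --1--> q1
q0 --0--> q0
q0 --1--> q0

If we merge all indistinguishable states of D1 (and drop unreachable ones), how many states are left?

States {q3} cannot be reached from the start state, so discard them.
P0 = {q0} | {q1,q2}.
Refine {q1,q2} on symbol 0: members go to different blocks, giving {q1} and {q2}.
No further refinement is possible. Final partition (3 blocks): {q0} | {q1} | {q2}.

3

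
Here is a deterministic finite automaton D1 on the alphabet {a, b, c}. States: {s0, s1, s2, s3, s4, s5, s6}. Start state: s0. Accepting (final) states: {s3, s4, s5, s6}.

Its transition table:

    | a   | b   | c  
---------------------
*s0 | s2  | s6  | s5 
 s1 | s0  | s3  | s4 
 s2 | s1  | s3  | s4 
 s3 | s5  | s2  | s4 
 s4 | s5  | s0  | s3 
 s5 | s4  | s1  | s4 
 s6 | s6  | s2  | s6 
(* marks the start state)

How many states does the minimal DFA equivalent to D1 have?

Start with accepting vs non-accepting: {s3,s4,s5,s6} | {s0,s1,s2}.
No further refinement is possible. Final partition (2 blocks): {s3,s4,s5,s6} | {s0,s1,s2}.

2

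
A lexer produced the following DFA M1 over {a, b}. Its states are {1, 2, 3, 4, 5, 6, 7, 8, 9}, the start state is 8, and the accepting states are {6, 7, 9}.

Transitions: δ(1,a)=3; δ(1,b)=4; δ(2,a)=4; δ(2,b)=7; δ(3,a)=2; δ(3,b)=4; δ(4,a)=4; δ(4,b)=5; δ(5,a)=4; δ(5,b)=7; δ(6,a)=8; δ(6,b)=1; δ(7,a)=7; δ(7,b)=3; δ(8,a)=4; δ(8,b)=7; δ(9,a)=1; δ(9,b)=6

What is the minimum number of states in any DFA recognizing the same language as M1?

First remove the unreachable states {1,6,9}; 6 states remain.
Start with accepting vs non-accepting: {7} | {2,3,4,5,8}.
Refine {2,3,4,5,8} on symbol b: members go to different blocks, giving {2,5,8} and {3,4}.
Refine {3,4} on symbol a: members go to different blocks, giving {3} and {4}.
The partition is now stable with 4 blocks: {7} | {2,5,8} | {3} | {4}.

4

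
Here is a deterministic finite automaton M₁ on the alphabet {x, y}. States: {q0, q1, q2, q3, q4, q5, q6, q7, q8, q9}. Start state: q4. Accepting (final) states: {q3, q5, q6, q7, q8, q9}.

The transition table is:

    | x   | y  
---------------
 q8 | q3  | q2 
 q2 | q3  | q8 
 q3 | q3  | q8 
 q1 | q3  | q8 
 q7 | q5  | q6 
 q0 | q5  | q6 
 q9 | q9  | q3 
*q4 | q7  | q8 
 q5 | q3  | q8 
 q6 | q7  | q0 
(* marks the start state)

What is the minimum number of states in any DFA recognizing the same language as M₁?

3

Reachable states from the start: {q0,q2,q3,q4,q5,q6,q7,q8}. Unreachable: {q1,q9} — drop them.
Start with accepting vs non-accepting: {q3,q5,q6,q7,q8} | {q0,q2,q4}.
Refine {q3,q5,q6,q7,q8} on symbol y: members go to different blocks, giving {q3,q5,q7} and {q6,q8}.
No further refinement is possible. Final partition (3 blocks): {q3,q5,q7} | {q0,q2,q4} | {q6,q8}.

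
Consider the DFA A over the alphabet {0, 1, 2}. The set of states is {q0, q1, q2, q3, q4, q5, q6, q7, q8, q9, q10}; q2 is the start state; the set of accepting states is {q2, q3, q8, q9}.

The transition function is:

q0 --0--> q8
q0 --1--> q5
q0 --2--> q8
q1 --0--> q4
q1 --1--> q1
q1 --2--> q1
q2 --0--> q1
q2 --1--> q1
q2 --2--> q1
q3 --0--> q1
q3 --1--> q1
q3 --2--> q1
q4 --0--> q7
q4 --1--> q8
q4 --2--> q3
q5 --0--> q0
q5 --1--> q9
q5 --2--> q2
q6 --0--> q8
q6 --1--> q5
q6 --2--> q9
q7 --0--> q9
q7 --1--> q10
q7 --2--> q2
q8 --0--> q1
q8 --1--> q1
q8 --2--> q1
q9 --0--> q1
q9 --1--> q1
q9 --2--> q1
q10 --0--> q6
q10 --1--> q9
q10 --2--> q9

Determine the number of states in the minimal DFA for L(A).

All states are reachable from the start state.
Start with accepting vs non-accepting: {q2,q3,q8,q9} | {q0,q1,q4,q5,q6,q7,q10}.
Split {q0,q1,q4,q5,q6,q7,q10} by δ(·,0) → {q1,q4,q5,q10} and {q0,q6,q7}.
Split {q1,q4,q5,q10} by δ(·,0) → {q4,q5,q10} and {q1}.
Stable partition: {q2,q3,q8,q9} | {q4,q5,q10} | {q0,q6,q7} | {q1} — 4 equivalence classes.

4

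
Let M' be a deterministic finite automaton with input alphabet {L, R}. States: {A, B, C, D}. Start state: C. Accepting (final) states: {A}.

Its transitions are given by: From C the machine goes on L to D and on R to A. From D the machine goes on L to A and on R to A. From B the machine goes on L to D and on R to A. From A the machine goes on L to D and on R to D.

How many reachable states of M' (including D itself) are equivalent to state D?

First remove the unreachable states {B}; 3 states remain.
P0 = {A} | {C,D}.
Refine {C,D} on symbol L: members go to different blocks, giving {C} and {D}.
No further refinement is possible. Final partition (3 blocks): {A} | {C} | {D}.
The equivalence class containing D is {D}, of size 1.

1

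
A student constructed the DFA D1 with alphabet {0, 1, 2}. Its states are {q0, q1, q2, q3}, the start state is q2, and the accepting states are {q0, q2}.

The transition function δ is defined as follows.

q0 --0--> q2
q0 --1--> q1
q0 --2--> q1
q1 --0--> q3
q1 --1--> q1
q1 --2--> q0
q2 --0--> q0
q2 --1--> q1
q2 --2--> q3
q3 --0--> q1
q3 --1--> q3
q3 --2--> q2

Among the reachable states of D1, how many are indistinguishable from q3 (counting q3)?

2

Every state is reachable, so we keep all 4.
Start with accepting vs non-accepting: {q0,q2} | {q1,q3}.
No further refinement is possible. Final partition (2 blocks): {q0,q2} | {q1,q3}.
The equivalence class containing q3 is {q1,q3}, of size 2.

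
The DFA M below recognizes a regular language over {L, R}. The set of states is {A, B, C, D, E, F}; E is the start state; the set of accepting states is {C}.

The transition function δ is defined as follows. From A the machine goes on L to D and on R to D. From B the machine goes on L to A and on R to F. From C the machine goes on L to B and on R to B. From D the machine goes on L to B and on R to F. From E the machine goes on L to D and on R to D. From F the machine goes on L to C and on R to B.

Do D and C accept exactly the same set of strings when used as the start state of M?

All states are reachable from the start state.
Initial partition by acceptance: {C} | {A,B,D,E,F}.
Refine {A,B,D,E,F} on symbol L: members go to different blocks, giving {A,B,D,E} and {F}.
Refine {A,B,D,E} on symbol R: members go to different blocks, giving {A,E} and {B,D}.
On input L, block {B,D} splits into {B} and {D}.
The partition is now stable with 5 blocks: {C} | {A,E} | {F} | {B} | {D}.
D and C end up in different blocks, so they are distinguishable. For instance, the string 'ε' is accepted from only C.

No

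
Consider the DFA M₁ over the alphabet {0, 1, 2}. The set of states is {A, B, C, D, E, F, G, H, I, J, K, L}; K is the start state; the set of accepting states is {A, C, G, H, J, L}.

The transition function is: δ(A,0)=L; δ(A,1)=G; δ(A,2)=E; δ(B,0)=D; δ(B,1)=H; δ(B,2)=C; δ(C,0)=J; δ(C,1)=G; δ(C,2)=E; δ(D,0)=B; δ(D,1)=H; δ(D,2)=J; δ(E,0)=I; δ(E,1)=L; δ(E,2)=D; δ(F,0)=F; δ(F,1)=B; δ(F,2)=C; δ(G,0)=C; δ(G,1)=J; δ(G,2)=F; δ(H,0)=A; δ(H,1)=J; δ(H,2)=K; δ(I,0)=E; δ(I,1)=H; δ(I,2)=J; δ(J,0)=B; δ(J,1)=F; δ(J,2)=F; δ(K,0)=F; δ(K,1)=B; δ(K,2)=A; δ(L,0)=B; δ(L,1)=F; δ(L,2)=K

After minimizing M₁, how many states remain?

P0 = {A,C,G,H,J,L} | {B,D,E,F,I,K}.
On input 0, block {A,C,G,H,J,L} splits into {A,C,G,H} and {J,L}.
On input 0, block {A,C,G,H} splits into {A,C} and {G,H}.
Split {B,D,E,F,I,K} by δ(·,1) → {B,D,I} and {F,K} and {E}.
On input 0, block {B,D,I} splits into {B,D} and {I}.
Refine {B,D} on symbol 2: members go to different blocks, giving {B} and {D}.
The partition is now stable with 8 blocks: {A,C} | {B} | {J,L} | {G,H} | {F,K} | {E} | {I} | {D}.

8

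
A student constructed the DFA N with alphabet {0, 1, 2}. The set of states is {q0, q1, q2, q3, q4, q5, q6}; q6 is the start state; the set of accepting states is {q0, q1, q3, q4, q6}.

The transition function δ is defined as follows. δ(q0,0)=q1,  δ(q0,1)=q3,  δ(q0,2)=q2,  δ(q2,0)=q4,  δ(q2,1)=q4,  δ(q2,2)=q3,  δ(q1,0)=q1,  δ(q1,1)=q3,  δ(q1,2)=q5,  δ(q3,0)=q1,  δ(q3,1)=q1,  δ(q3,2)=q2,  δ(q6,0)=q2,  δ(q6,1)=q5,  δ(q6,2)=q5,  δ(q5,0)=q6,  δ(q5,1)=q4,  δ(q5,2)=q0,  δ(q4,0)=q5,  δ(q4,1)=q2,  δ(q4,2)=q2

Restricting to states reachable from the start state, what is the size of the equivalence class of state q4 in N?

P0 = {q0,q1,q3,q4,q6} | {q2,q5}.
Split {q0,q1,q3,q4,q6} by δ(·,0) → {q0,q1,q3} and {q4,q6}.
Stable partition: {q0,q1,q3} | {q2,q5} | {q4,q6} — 3 equivalence classes.
State q4 belongs to the block {q4,q6}, which has 2 states.

2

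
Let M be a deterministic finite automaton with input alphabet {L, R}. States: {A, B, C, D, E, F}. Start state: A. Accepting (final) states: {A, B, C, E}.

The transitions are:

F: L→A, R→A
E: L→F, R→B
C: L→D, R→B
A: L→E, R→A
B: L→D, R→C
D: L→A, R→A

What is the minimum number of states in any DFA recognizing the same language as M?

3

All states are reachable from the start state.
Start with accepting vs non-accepting: {A,B,C,E} | {D,F}.
Refine {A,B,C,E} on symbol L: members go to different blocks, giving {B,C,E} and {A}.
Stable partition: {B,C,E} | {D,F} | {A} — 3 equivalence classes.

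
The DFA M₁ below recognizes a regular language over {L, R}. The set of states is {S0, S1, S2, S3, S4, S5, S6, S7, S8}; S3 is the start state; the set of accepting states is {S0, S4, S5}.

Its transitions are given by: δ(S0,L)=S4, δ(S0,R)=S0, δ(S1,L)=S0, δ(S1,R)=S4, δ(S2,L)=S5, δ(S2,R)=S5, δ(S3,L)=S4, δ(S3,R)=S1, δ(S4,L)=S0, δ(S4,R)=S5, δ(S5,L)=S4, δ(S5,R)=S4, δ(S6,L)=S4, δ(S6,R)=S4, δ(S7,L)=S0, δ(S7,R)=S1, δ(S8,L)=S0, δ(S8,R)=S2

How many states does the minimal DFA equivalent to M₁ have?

Reachable states from the start: {S0,S1,S3,S4,S5}. Unreachable: {S2,S6,S7,S8} — drop them.
Start with accepting vs non-accepting: {S0,S4,S5} | {S1,S3}.
Refine {S1,S3} on symbol R: members go to different blocks, giving {S1} and {S3}.
Stable partition: {S0,S4,S5} | {S1} | {S3} — 3 equivalence classes.

3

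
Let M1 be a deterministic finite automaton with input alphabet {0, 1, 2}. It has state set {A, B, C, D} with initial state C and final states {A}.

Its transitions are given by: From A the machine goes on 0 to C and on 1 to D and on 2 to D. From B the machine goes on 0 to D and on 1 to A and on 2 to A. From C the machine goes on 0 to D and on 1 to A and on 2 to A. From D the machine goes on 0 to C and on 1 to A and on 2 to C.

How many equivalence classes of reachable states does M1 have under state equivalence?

3

Reachable states from the start: {A,C,D}. Unreachable: {B} — drop them.
P0 = {A} | {C,D}.
Refine {C,D} on symbol 2: members go to different blocks, giving {C} and {D}.
Stable partition: {A} | {C} | {D} — 3 equivalence classes.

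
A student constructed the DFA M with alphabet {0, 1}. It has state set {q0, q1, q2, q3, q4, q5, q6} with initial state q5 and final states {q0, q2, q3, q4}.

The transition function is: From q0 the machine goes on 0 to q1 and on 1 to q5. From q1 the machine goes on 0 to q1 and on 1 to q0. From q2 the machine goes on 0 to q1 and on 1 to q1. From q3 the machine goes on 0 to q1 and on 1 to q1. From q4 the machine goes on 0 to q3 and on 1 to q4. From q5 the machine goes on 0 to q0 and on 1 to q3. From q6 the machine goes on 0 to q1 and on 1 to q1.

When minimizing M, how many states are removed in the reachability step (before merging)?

BFS from q5 reaches {q0, q1, q3, q5}; the 3 state(s) q2, q4, q6 are never visited.

3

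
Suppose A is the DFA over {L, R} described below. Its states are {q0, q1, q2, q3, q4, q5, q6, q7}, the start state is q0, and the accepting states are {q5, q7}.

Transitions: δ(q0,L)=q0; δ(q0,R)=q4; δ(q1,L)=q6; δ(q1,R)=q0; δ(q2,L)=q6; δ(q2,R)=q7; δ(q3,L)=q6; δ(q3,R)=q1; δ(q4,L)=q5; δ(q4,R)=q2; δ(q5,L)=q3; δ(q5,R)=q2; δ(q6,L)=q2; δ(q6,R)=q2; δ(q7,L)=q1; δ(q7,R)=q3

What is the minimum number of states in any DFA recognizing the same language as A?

All states are reachable from the start state.
P0 = {q5,q7} | {q0,q1,q2,q3,q4,q6}.
Refine {q0,q1,q2,q3,q4,q6} on symbol L: members go to different blocks, giving {q0,q1,q2,q3,q6} and {q4}.
Split {q0,q1,q2,q3,q6} by δ(·,R) → {q1,q3,q6} and {q0} and {q2}.
On input R, block {q5,q7} splits into {q5} and {q7}.
Refine {q1,q3,q6} on symbol L: members go to different blocks, giving {q1,q3} and {q6}.
Refine {q1,q3} on symbol R: members go to different blocks, giving {q1} and {q3}.
No further refinement is possible. Final partition (8 blocks): {q5} | {q1} | {q4} | {q0} | {q2} | {q7} | {q6} | {q3}.

8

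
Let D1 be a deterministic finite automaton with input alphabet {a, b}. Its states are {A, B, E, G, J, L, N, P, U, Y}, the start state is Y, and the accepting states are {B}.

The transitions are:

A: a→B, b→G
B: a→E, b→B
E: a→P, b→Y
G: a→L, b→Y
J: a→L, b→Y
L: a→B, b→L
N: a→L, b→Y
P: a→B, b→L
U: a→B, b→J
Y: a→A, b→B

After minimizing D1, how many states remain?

First remove the unreachable states {J,N,U}; 7 states remain.
Start with accepting vs non-accepting: {B} | {A,E,G,L,P,Y}.
Refine {A,E,G,L,P,Y} on symbol a: members go to different blocks, giving {E,G,Y} and {A,L,P}.
On input b, block {E,G,Y} splits into {E,G} and {Y}.
Split {A,L,P} by δ(·,b) → {L,P} and {A}.
The partition is now stable with 5 blocks: {B} | {E,G} | {L,P} | {Y} | {A}.

5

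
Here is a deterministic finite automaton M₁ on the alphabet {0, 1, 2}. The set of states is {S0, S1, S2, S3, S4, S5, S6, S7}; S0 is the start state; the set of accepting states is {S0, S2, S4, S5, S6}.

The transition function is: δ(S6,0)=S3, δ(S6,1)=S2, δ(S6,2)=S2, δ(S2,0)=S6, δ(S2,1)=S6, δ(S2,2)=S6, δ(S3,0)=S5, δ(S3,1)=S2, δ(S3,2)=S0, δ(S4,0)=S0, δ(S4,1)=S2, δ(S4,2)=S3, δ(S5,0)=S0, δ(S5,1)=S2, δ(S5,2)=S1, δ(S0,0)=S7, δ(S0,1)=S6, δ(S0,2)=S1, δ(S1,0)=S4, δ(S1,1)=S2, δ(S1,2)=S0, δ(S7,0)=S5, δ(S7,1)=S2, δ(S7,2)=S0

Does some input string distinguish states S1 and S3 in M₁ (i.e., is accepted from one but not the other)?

All states are reachable from the start state.
Start with accepting vs non-accepting: {S0,S2,S4,S5,S6} | {S1,S3,S7}.
On input 0, block {S0,S2,S4,S5,S6} splits into {S2,S4,S5} and {S0,S6}.
Split {S2,S4,S5} by δ(·,1) → {S4,S5} and {S2}.
On input 1, block {S0,S6} splits into {S0} and {S6}.
The partition is now stable with 5 blocks: {S4,S5} | {S1,S3,S7} | {S0} | {S2} | {S6}.
S1 and S3 lie in the same block of the stable partition, so they are equivalent — no string distinguishes them.

No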